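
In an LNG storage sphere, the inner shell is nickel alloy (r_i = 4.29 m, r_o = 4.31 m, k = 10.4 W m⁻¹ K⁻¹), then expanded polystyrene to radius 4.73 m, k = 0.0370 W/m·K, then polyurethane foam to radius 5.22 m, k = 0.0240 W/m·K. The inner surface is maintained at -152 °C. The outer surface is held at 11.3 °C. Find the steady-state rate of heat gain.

Series thermal resistances, inner to outer:
  R_nickel alloy = (1/4.29 − 1/4.31)/(4πk) = 0.001082/(4π·10.4) = 8.277×10^-6 K/W
  R_expanded polystyrene = (1/4.31 − 1/4.73)/(4πk) = 0.02060/(4π·0.0370) = 0.04431 K/W
  R_polyurethane foam = (1/4.73 − 1/5.22)/(4πk) = 0.01985/(4π·0.0240) = 0.06580 K/W
ΣR = 8.277×10^-6 + 0.04431 + 0.06580 = 0.1101 K/W
Q = ΔT/ΣR = (-152 °C − 11.3 °C)/0.1101 = -1480 W
(Negative Q ⇒ heat flows inward; heat gain = 1480 W.)

Q = 1480 W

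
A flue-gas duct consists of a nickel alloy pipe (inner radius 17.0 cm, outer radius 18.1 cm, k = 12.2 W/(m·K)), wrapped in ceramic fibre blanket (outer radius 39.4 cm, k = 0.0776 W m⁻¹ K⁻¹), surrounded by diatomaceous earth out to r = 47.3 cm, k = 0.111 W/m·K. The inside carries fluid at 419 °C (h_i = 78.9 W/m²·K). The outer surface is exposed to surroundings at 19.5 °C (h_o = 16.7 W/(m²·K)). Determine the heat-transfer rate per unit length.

Treat each layer as a resistance in series:
  R'_conv,in = 1/(2πr h) = 1/(2π·0.170·78.9) = 0.01187 m·K/W
  R'_nickel alloy = ln(0.181/0.170)/(2πk) = 0.06270/(2π·12.2) = 8.179×10^-4 m·K/W
  R'_ceramic fibre blanket = ln(0.394/0.181)/(2πk) = 0.7779/(2π·0.0776) = 1.595 m·K/W
  R'_diatomaceous earth = ln(0.473/0.394)/(2πk) = 0.1827/(2π·0.111) = 0.2620 m·K/W
  R'_conv,out = 1/(2πr h) = 1/(2π·0.473·16.7) = 0.02015 m·K/W
ΣR = 0.01187 + 8.179×10^-4 + 1.595 + 0.2620 + 0.02015 = 1.890 m·K/W
Q' = ΔT/ΣR = (419 °C − 19.5 °C)/1.890 = 211 W/m

Q' = 211 W/m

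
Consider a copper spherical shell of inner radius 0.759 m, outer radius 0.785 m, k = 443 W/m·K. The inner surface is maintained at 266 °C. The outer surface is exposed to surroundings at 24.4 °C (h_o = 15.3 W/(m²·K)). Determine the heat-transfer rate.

Q = 28.6 kW

Series thermal resistances, inner to outer:
  R_copper = (1/0.759 − 1/0.785)/(4πk) = 0.04364/(4π·443) = 7.839×10^-6 K/W
  R_conv,out = 1/(4πr²h) = 1/(4π·0.785²·15.3) = 0.008440 K/W
ΣR = 7.839×10^-6 + 0.008440 = 0.008448 K/W
Q = ΔT/ΣR = (266 °C − 24.4 °C)/0.008448 = 28600 W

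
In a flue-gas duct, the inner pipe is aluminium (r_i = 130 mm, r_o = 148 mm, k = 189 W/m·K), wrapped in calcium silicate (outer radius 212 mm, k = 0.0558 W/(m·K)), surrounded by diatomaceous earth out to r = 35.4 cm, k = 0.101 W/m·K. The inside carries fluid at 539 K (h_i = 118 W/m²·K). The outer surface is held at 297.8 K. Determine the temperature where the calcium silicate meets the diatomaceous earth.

T = 404 K

Series thermal resistances, inner to outer:
  R'_conv,in = 1/(2πr h) = 1/(2π·0.130·118) = 0.01038 m·K/W
  R'_aluminium = ln(0.148/0.130)/(2πk) = 0.1297/(2π·189) = 1.092×10^-4 m·K/W
  R'_calcium silicate = ln(0.212/0.148)/(2πk) = 0.3594/(2π·0.0558) = 1.025 m·K/W
  R'_diatomaceous earth = ln(0.354/0.212)/(2πk) = 0.5127/(2π·0.101) = 0.8079 m·K/W
ΣR = 0.01038 + 1.092×10^-4 + 1.025 + 0.8079 = 1.843 m·K/W
Q' = ΔT/ΣR = (539 K − 297.8 K)/1.843 = 130.9 W/m
From the inner boundary to the calcium silicate/diatomaceous earth interface, ΣR_partial = 1.035 m·K/W.
T_interface = T_in − Q'·ΣR_partial = 539 K − (130.9)(1.035) = 404 K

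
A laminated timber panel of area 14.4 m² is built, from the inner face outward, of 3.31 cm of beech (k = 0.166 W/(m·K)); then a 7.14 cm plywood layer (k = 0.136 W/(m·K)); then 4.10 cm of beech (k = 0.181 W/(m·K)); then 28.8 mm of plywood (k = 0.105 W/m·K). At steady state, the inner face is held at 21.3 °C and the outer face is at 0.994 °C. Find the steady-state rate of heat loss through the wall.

Q = 239 W

Resistance network (inner→outer):
  R_beech = L/(kA) = 0.0331/(0.166·14.4) = 0.01385 K/W
  R_plywood = L/(kA) = 0.0714/(0.136·14.4) = 0.03646 K/W
  R_beech = L/(kA) = 0.0410/(0.181·14.4) = 0.01573 K/W
  R_plywood = L/(kA) = 0.0288/(0.105·14.4) = 0.01905 K/W
ΣR = 0.01385 + 0.03646 + 0.01573 + 0.01905 = 0.08509 K/W
Q = ΔT/ΣR = (21.3 °C − 0.994 °C)/0.08509 = 239 W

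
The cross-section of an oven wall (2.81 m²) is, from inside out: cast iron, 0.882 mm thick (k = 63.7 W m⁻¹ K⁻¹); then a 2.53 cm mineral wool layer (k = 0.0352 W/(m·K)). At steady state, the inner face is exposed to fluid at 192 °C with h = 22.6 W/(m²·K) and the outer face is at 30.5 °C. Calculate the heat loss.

Series thermal resistances, inner to outer:
  R_conv,in = 1/(hA) = 1/(22.6·2.81) = 0.01575 K/W
  R_cast iron = L/(kA) = 8.82×10^-4/(63.7·2.81) = 4.927×10^-6 K/W
  R_mineral wool = L/(kA) = 0.0253/(0.0352·2.81) = 0.2558 K/W
ΣR = 0.01575 + 4.927×10^-6 + 0.2558 = 0.2716 K/W
Q = ΔT/ΣR = (192 °C − 30.5 °C)/0.2716 = 595 W

Q = 595 W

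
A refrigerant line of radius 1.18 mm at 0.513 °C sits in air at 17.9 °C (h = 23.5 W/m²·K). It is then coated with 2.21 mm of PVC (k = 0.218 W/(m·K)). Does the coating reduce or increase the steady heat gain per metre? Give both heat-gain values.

Critical radius for a cylinder: r_cr = k/h = 0.00928 m = 0.928 cm.
Outer radius after coating: r₂ = 0.00118 + 0.00221 = 0.00339 m.
Since r₁ < r_cr and r₂ ≤ r_cr, the coating moves toward the maximum at r_cr — heat gain rises.
Bare: R = 1/(2πr₁h) = 5.739 m·K/W; Q = 17.387/5.739 = 3.03 W/m.
Coated: R = R_cond + R_conv = 2.768 m·K/W; Q = 17.387/2.768 = 6.28 W/m.

increases: 3.03 → 6.28 W/m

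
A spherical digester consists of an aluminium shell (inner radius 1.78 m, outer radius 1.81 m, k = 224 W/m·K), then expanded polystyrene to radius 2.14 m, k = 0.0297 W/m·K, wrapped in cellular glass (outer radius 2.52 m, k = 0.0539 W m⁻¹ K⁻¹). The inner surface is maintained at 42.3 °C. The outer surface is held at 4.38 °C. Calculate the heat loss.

Q = 114 W

Resistance network (inner→outer):
  R_aluminium = (1/1.78 − 1/1.81)/(4πk) = 0.009312/(4π·224) = 3.308×10^-6 K/W
  R_expanded polystyrene = (1/1.81 − 1/2.14)/(4πk) = 0.08520/(4π·0.0297) = 0.2283 K/W
  R_cellular glass = (1/2.14 − 1/2.52)/(4πk) = 0.07046/(4π·0.0539) = 0.1040 K/W
ΣR = 3.308×10^-6 + 0.2283 + 0.1040 = 0.3323 K/W
Q = ΔT/ΣR = (42.3 °C − 4.38 °C)/0.3323 = 114 W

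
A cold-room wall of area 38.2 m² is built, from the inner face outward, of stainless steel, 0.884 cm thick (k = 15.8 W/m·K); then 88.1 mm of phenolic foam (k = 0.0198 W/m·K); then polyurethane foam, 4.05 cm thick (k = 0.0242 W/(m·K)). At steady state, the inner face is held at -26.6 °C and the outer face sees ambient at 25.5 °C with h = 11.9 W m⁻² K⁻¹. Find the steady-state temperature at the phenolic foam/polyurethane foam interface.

T = 10.7 °C

Series thermal resistances, inner to outer:
  R_stainless steel = L/(kA) = 0.00884/(15.8·38.2) = 1.465×10^-5 K/W
  R_phenolic foam = L/(kA) = 0.0881/(0.0198·38.2) = 0.1165 K/W
  R_polyurethane foam = L/(kA) = 0.0405/(0.0242·38.2) = 0.04381 K/W
  R_conv,out = 1/(hA) = 1/(11.9·38.2) = 0.002200 K/W
ΣR = 1.465×10^-5 + 0.1165 + 0.04381 + 0.002200 = 0.1625 K/W
Q = ΔT/ΣR = (-26.6 °C − 25.5 °C)/0.1625 = -320.6 W
From the inner boundary to the phenolic foam/polyurethane foam interface, ΣR_partial = 0.1165 K/W.
T_interface = T_in − Q·ΣR_partial = -26.6 °C − (-320.6)(0.1165) = 10.7 °C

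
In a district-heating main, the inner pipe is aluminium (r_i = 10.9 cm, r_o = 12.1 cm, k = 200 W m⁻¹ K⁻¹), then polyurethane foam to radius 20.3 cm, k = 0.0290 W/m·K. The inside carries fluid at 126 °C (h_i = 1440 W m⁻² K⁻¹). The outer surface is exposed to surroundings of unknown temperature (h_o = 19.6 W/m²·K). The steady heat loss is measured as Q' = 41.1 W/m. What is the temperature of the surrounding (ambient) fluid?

T_out = 7.6 °C

Sum the resistances:
  R'_conv,in = 1/(2πr h) = 1/(2π·0.109·1440) = 0.001014 m·K/W
  R'_aluminium = ln(0.121/0.109)/(2πk) = 0.1044/(2π·200) = 8.311×10^-5 m·K/W
  R'_polyurethane foam = ln(0.203/0.121)/(2πk) = 0.5174/(2π·0.0290) = 2.840 m·K/W
  R'_conv,out = 1/(2πr h) = 1/(2π·0.203·19.6) = 0.04000 m·K/W
ΣR = 2.881 m·K/W
ΔT = Q'·ΣR = 41.1 × 2.881 = 118.4 K
Heat flows outward, so T_out = T_in − ΔT = 126 − 118.4 = 7.6 °C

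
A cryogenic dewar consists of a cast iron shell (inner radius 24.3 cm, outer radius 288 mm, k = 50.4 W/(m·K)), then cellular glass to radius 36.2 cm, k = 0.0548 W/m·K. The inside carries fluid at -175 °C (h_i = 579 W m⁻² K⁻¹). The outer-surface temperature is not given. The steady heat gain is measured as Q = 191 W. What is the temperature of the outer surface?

Sum the resistances:
  R_conv,in = 1/(4πr²h) = 1/(4π·0.243²·579) = 0.002328 K/W
  R_cast iron = (1/0.243 − 1/0.288)/(4πk) = 0.6430/(4π·50.4) = 0.001015 K/W
  R_cellular glass = (1/0.288 − 1/0.362)/(4πk) = 0.7098/(4π·0.0548) = 1.031 K/W
ΣR = 1.034 K/W
ΔT = Q·ΣR = 191 × 1.034 = 197.5 K
Heat flows inward, so T_out = T_in + ΔT = -175 + 197.5 = 22.5 °C

T_out = 22.5 °C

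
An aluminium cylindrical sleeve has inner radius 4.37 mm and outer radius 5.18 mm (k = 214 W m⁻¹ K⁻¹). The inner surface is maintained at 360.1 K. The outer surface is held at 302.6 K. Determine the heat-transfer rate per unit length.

Q' = 455 kW/m

Q' = 2πk·ΔT/ln(r₂/r₁) = 2π × 214 × 57.5 / ln(0.00518/0.00437) = 4.55×10^5 W/m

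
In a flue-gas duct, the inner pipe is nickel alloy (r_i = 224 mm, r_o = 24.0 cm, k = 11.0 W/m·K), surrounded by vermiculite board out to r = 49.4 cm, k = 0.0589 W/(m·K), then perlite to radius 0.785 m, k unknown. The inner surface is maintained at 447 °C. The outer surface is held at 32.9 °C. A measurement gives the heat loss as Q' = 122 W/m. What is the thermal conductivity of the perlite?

k = 0.0511 W/m·K

ΣR = ΔT/Q' = |447 − 32.9|/122 = 3.394 m·K/W
Known resistances:
  R'_nickel alloy = ln(0.240/0.224)/(2πk) = 0.06899/(2π·11.0) = 9.982×10^-4 m·K/W
  R'_vermiculite board = ln(0.494/0.240)/(2πk) = 0.7219/(2π·0.0589) = 1.951 m·K/W
R_perlite = ΣR − ΣR_known = 3.394 − 1.952 = 1.442 m·K/W
ln(r₂/r₁)/(2πk) = 1.442 ⇒ k = 0.4631/(2π·1.442) = 0.0511 W/m·K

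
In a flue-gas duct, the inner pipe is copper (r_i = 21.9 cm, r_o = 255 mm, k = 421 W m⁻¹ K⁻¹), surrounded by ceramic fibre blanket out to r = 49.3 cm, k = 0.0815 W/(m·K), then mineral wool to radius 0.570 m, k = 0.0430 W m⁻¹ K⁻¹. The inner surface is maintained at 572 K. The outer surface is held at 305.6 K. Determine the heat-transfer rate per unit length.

Q' = 146 W/m

Treat each layer as a resistance in series:
  R'_copper = ln(0.255/0.219)/(2πk) = 0.1522/(2π·421) = 5.753×10^-5 m·K/W
  R'_ceramic fibre blanket = ln(0.493/0.255)/(2πk) = 0.6592/(2π·0.0815) = 1.287 m·K/W
  R'_mineral wool = ln(0.570/0.493)/(2πk) = 0.1451/(2π·0.0430) = 0.5372 m·K/W
ΣR = 5.753×10^-5 + 1.287 + 0.5372 = 1.824 m·K/W
Q' = ΔT/ΣR = (572 K − 305.6 K)/1.824 = 146 W/m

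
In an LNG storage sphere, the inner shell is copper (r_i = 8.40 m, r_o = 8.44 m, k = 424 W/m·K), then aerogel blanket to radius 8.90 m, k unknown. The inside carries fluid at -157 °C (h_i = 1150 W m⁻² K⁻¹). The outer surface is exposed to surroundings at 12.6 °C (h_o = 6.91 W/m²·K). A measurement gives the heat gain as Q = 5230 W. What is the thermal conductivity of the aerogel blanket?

ΣR = ΔT/Q = |-157 − 12.6|/5230 = 0.03243 K/W
Known resistances:
  R_conv,in = 1/(4πr²h) = 1/(4π·8.40²·1150) = 9.807×10^-7 K/W
  R_copper = (1/8.40 − 1/8.44)/(4πk) = 5.642×10^-4/(4π·424) = 1.059×10^-7 K/W
  R_conv,out = 1/(4πr²h) = 1/(4π·8.90²·6.91) = 1.454×10^-4 K/W
R_aerogel blanket = ΣR − ΣR_known = 0.03243 − 1.465×10^-4 = 0.03228 K/W
(1/r₁−1/r₂)/(4πk) = 0.03228 ⇒ k = 0.006124/(4π·0.03228) = 0.0151 W/m·K

k = 0.0151 W/m·K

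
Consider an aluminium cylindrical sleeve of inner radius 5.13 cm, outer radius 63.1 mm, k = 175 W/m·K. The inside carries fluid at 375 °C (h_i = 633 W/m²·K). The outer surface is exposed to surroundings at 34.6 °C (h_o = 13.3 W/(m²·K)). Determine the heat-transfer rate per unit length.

Series thermal resistances, inner to outer:
  R'_conv,in = 1/(2πr h) = 1/(2π·0.0513·633) = 0.004901 m·K/W
  R'_aluminium = ln(0.0631/0.0513)/(2πk) = 0.2070/(2π·175) = 1.883×10^-4 m·K/W
  R'_conv,out = 1/(2πr h) = 1/(2π·0.0631·13.3) = 0.1896 m·K/W
ΣR = 0.004901 + 1.883×10^-4 + 0.1896 = 0.1947 m·K/W
Q' = ΔT/ΣR = (375 °C − 34.6 °C)/0.1947 = 1750 W/m

Q' = 1750 W/m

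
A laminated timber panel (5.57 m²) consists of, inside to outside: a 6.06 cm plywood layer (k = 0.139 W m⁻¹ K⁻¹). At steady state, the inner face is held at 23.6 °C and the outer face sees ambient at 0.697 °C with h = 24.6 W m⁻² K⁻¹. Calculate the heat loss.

Series thermal resistances, inner to outer:
  R_plywood = L/(kA) = 0.0606/(0.139·5.57) = 0.07827 K/W
  R_conv,out = 1/(hA) = 1/(24.6·5.57) = 0.007298 K/W
ΣR = 0.07827 + 0.007298 = 0.08557 K/W
Q = ΔT/ΣR = (23.6 °C − 0.697 °C)/0.08557 = 268 W

Q = 268 W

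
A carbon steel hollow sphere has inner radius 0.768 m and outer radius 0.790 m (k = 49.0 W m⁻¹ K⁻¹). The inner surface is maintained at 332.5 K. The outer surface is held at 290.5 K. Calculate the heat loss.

Q = 713 kW

Q = 4πk·ΔT/(1/r₁ − 1/r₂) = 4π × 49.0 × 42 / (1/0.768 − 1/0.790) = 7.13×10^5 W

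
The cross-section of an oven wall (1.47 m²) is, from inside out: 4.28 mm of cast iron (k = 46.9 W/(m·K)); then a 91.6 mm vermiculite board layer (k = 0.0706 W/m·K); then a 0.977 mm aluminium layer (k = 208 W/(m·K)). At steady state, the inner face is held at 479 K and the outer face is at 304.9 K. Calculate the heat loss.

Resistance network (inner→outer):
  R_cast iron = L/(kA) = 0.00428/(46.9·1.47) = 6.208×10^-5 K/W
  R_vermiculite board = L/(kA) = 0.0916/(0.0706·1.47) = 0.8826 K/W
  R_aluminium = L/(kA) = 9.77×10^-4/(208·1.47) = 3.195×10^-6 K/W
ΣR = 6.208×10^-5 + 0.8826 + 3.195×10^-6 = 0.8827 K/W
Q = ΔT/ΣR = (479 K − 304.9 K)/0.8827 = 197 W

Q = 197 W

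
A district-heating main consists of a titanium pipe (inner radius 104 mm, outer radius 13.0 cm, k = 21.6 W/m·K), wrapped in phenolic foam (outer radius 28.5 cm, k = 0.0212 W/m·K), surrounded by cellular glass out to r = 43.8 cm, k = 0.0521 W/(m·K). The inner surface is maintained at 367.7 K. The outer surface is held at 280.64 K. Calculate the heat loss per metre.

Q' = 12.1 W/m

Series thermal resistances, inner to outer:
  R'_titanium = ln(0.130/0.104)/(2πk) = 0.2231/(2π·21.6) = 0.001644 m·K/W
  R'_phenolic foam = ln(0.285/0.130)/(2πk) = 0.7850/(2π·0.0212) = 5.893 m·K/W
  R'_cellular glass = ln(0.438/0.285)/(2πk) = 0.4297/(2π·0.0521) = 1.313 m·K/W
ΣR = 0.001644 + 5.893 + 1.313 = 7.208 m·K/W
Q' = ΔT/ΣR = (367.7 K − 280.64 K)/7.208 = 12.1 W/m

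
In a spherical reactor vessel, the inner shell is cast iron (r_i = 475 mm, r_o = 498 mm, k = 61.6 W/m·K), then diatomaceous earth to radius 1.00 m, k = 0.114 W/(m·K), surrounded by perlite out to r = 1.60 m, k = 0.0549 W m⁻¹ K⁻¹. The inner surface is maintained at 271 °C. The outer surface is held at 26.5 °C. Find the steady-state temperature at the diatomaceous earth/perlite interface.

Resistance network (inner→outer):
  R_cast iron = (1/0.475 − 1/0.498)/(4πk) = 0.09723/(4π·61.6) = 1.256×10^-4 K/W
  R_diatomaceous earth = (1/0.498 − 1/1.00)/(4πk) = 1.008/(4π·0.114) = 0.7037 K/W
  R_perlite = (1/1.00 − 1/1.60)/(4πk) = 0.3750/(4π·0.0549) = 0.5436 K/W
ΣR = 1.256×10^-4 + 0.7037 + 0.5436 = 1.247 K/W
Q = ΔT/ΣR = (271 °C − 26.5 °C)/1.247 = 196.1 W
From the inner boundary to the diatomaceous earth/perlite interface, ΣR_partial = 0.7038 K/W.
T_interface = T_in − Q·ΣR_partial = 271 °C − (196.1)(0.7038) = 133 °C

T = 133 °C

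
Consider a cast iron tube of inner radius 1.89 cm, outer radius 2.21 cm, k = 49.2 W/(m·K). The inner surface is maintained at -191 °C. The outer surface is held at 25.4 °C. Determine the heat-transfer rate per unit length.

Q' = 2πk·ΔT/ln(r₂/r₁) = 2π × 49.2 × 216.4 / ln(0.0221/0.0189) = 4.28×10^5 W/m

Q' = 428 kW/m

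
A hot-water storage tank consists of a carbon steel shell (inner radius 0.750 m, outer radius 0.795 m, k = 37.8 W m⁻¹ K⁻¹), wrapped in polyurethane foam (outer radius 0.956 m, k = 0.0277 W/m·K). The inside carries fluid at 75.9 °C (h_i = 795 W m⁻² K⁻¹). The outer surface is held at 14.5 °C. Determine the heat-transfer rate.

Q = 101 W

Resistance network (inner→outer):
  R_conv,in = 1/(4πr²h) = 1/(4π·0.750²·795) = 1.780×10^-4 K/W
  R_carbon steel = (1/0.750 − 1/0.795)/(4πk) = 0.07547/(4π·37.8) = 1.589×10^-4 K/W
  R_polyurethane foam = (1/0.795 − 1/0.956)/(4πk) = 0.2118/(4π·0.0277) = 0.6086 K/W
ΣR = 1.780×10^-4 + 1.589×10^-4 + 0.6086 = 0.6089 K/W
Q = ΔT/ΣR = (75.9 °C − 14.5 °C)/0.6089 = 101 W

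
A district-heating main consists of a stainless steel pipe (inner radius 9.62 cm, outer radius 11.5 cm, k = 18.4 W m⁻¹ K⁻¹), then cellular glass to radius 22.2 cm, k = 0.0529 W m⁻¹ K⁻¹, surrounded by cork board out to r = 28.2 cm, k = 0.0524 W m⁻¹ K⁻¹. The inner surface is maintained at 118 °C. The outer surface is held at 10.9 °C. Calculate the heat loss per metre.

Q' = 39.6 W/m

Series thermal resistances, inner to outer:
  R'_stainless steel = ln(0.115/0.0962)/(2πk) = 0.1785/(2π·18.4) = 0.001544 m·K/W
  R'_cellular glass = ln(0.222/0.115)/(2πk) = 0.6577/(2π·0.0529) = 1.979 m·K/W
  R'_cork board = ln(0.282/0.222)/(2πk) = 0.2392/(2π·0.0524) = 0.7266 m·K/W
ΣR = 0.001544 + 1.979 + 0.7266 = 2.707 m·K/W
Q' = ΔT/ΣR = (118 °C − 10.9 °C)/2.707 = 39.6 W/m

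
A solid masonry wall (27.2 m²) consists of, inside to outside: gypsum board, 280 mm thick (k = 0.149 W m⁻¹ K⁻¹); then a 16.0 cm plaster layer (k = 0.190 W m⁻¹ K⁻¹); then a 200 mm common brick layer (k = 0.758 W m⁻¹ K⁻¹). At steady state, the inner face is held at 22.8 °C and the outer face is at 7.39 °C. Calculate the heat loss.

Series thermal resistances, inner to outer:
  R_gypsum board = L/(kA) = 0.280/(0.149·27.2) = 0.06909 K/W
  R_plaster = L/(kA) = 0.160/(0.190·27.2) = 0.03096 K/W
  R_common brick = L/(kA) = 0.200/(0.758·27.2) = 0.009700 K/W
ΣR = 0.06909 + 0.03096 + 0.009700 = 0.1098 K/W
Q = ΔT/ΣR = (22.8 °C − 7.39 °C)/0.1098 = 140 W

Q = 140 W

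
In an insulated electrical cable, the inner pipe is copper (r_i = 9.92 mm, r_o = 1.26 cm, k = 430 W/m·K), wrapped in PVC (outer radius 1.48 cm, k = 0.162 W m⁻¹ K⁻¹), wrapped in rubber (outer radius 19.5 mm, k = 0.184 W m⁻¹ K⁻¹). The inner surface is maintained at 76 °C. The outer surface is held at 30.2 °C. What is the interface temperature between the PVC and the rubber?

Treat each layer as a resistance in series:
  R'_copper = ln(0.0126/0.00992)/(2πk) = 0.2391/(2π·430) = 8.851×10^-5 m·K/W
  R'_PVC = ln(0.0148/0.0126)/(2πk) = 0.1609/(2π·0.162) = 0.1581 m·K/W
  R'_rubber = ln(0.0195/0.0148)/(2πk) = 0.2758/(2π·0.184) = 0.2385 m·K/W
ΣR = 8.851×10^-5 + 0.1581 + 0.2385 = 0.3967 m·K/W
Q' = ΔT/ΣR = (76 °C − 30.2 °C)/0.3967 = 115.5 W/m
From the inner boundary to the PVC/rubber interface, ΣR_partial = 0.1582 m·K/W.
T_interface = T_in − Q'·ΣR_partial = 76 °C − (115.5)(0.1582) = 57.7 °C

T = 57.7 °C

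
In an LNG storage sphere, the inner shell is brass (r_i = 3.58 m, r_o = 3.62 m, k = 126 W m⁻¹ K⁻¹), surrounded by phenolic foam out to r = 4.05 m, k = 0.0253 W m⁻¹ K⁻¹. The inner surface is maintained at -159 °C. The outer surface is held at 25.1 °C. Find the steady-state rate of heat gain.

Q = 2.00 kW

Resistance network (inner→outer):
  R_brass = (1/3.58 − 1/3.62)/(4πk) = 0.003087/(4π·126) = 1.949×10^-6 K/W
  R_phenolic foam = (1/3.62 − 1/4.05)/(4πk) = 0.02933/(4π·0.0253) = 0.09225 K/W
ΣR = 1.949×10^-6 + 0.09225 = 0.09225 K/W
Q = ΔT/ΣR = (-159 °C − 25.1 °C)/0.09225 = -2000 W
(Negative Q ⇒ heat flows inward; heat gain = 2000 W.)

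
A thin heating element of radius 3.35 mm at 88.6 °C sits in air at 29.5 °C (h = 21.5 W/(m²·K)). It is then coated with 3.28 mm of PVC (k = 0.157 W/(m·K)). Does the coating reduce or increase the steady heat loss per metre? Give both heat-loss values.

increases: 26.7 → 32.7 W/m

Critical radius for a cylinder: r_cr = k/h = 0.00730 m = 0.730 cm.
Outer radius after coating: r₂ = 0.00335 + 0.00328 = 0.00663 m.
Since r₁ < r_cr and r₂ ≤ r_cr, the coating moves toward the maximum at r_cr — heat loss rises.
Bare: R = 1/(2πr₁h) = 2.210 m·K/W; Q = 59.1/2.210 = 26.7 W/m.
Coated: R = R_cond + R_conv = 1.809 m·K/W; Q = 59.1/1.809 = 32.7 W/m.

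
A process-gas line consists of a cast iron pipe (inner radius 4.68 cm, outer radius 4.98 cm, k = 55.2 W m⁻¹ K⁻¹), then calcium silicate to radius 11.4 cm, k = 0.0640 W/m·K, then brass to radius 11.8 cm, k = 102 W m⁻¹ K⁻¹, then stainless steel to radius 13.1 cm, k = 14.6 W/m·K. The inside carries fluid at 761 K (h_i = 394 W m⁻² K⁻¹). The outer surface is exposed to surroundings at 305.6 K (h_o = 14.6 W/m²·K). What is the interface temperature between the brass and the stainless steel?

Resistance network (inner→outer):
  R'_conv,in = 1/(2πr h) = 1/(2π·0.0468·394) = 0.008631 m·K/W
  R'_cast iron = ln(0.0498/0.0468)/(2πk) = 0.06213/(2π·55.2) = 1.791×10^-4 m·K/W
  R'_calcium silicate = ln(0.114/0.0498)/(2πk) = 0.8282/(2π·0.0640) = 2.060 m·K/W
  R'_brass = ln(0.118/0.114)/(2πk) = 0.03449/(2π·102) = 5.381×10^-5 m·K/W
  R'_stainless steel = ln(0.131/0.118)/(2πk) = 0.1045/(2π·14.6) = 0.001139 m·K/W
  R'_conv,out = 1/(2πr h) = 1/(2π·0.131·14.6) = 0.08321 m·K/W
ΣR = 0.008631 + 1.791×10^-4 + 2.060 + 5.381×10^-5 + 0.001139 + 0.08321 = 2.153 m·K/W
Q' = ΔT/ΣR = (761 K − 305.6 K)/2.153 = 211.5 W/m
From the inner boundary to the brass/stainless steel interface, ΣR_partial = 2.069 m·K/W.
T_interface = T_in − Q'·ΣR_partial = 761 K − (211.5)(2.069) = 323.4 K

T = 323.4 K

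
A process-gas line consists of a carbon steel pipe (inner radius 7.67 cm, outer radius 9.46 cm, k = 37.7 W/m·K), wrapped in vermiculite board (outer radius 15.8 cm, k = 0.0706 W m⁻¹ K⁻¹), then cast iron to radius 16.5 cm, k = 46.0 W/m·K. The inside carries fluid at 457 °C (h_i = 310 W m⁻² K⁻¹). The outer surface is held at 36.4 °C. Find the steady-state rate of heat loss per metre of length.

Resistance network (inner→outer):
  R'_conv,in = 1/(2πr h) = 1/(2π·0.0767·310) = 0.006694 m·K/W
  R'_carbon steel = ln(0.0946/0.0767)/(2πk) = 0.2098/(2π·37.7) = 8.855×10^-4 m·K/W
  R'_vermiculite board = ln(0.158/0.0946)/(2πk) = 0.5129/(2π·0.0706) = 1.156 m·K/W
  R'_cast iron = ln(0.165/0.158)/(2πk) = 0.04335/(2π·46.0) = 1.500×10^-4 m·K/W
ΣR = 0.006694 + 8.855×10^-4 + 1.156 + 1.500×10^-4 = 1.164 m·K/W
Q' = ΔT/ΣR = (457 °C − 36.4 °C)/1.164 = 361 W/m

Q' = 361 W/m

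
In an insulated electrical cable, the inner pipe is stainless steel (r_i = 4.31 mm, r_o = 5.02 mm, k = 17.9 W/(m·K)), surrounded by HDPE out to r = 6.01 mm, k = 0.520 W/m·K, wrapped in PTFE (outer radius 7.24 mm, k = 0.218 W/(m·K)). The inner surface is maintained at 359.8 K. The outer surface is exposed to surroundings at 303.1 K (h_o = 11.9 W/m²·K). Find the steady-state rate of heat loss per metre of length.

Q' = 27.8 W/m

Series thermal resistances, inner to outer:
  R'_stainless steel = ln(0.00502/0.00431)/(2πk) = 0.1525/(2π·17.9) = 0.001356 m·K/W
  R'_HDPE = ln(0.00601/0.00502)/(2πk) = 0.1800/(2π·0.520) = 0.05509 m·K/W
  R'_PTFE = ln(0.00724/0.00601)/(2πk) = 0.1862/(2π·0.218) = 0.1359 m·K/W
  R'_conv,out = 1/(2πr h) = 1/(2π·0.00724·11.9) = 1.847 m·K/W
ΣR = 0.001356 + 0.05509 + 0.1359 + 1.847 = 2.039 m·K/W
Q' = ΔT/ΣR = (359.8 K − 303.1 K)/2.039 = 27.8 W/m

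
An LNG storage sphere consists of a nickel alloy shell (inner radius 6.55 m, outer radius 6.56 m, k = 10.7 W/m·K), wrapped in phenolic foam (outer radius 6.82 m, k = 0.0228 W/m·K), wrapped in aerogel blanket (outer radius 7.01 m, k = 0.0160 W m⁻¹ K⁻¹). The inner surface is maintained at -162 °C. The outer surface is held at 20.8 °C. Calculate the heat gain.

Treat each layer as a resistance in series:
  R_nickel alloy = (1/6.55 − 1/6.56)/(4πk) = 2.327×10^-4/(4π·10.7) = 1.731×10^-6 K/W
  R_phenolic foam = (1/6.56 − 1/6.82)/(4πk) = 0.005811/(4π·0.0228) = 0.02028 K/W
  R_aerogel blanket = (1/6.82 − 1/7.01)/(4πk) = 0.003974/(4π·0.0160) = 0.01977 K/W
ΣR = 1.731×10^-6 + 0.02028 + 0.01977 = 0.04005 K/W
Q = ΔT/ΣR = (-162 °C − 20.8 °C)/0.04005 = -4560 W
(Negative Q ⇒ heat flows inward; heat gain = 4560 W.)

Q = 4560 W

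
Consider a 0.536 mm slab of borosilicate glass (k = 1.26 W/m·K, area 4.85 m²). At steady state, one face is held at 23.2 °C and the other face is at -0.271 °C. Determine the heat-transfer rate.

Q = 2.68×10^5 W

Q = kA·ΔT/L = 1.26 × 4.85 × |23.2 °C − -0.271 °C| / 5.36×10^-4 = 2.68×10^5 W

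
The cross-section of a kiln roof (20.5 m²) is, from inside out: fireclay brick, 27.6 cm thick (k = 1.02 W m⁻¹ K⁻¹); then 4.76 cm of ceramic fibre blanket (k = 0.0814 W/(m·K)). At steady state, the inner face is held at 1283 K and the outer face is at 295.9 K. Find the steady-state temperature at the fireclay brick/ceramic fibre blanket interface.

Series thermal resistances, inner to outer:
  R_fireclay brick = L/(kA) = 0.276/(1.02·20.5) = 0.01320 K/W
  R_ceramic fibre blanket = L/(kA) = 0.0476/(0.0814·20.5) = 0.02853 K/W
ΣR = 0.01320 + 0.02853 = 0.04173 K/W
Q = ΔT/ΣR = (1283 K − 295.9 K)/0.04173 = 23650 W
From the inner boundary to the fireclay brick/ceramic fibre blanket interface, ΣR_partial = 0.01320 K/W.
T_interface = T_in − Q·ΣR_partial = 1283 K − (23650)(0.01320) = 971 K

T = 971 K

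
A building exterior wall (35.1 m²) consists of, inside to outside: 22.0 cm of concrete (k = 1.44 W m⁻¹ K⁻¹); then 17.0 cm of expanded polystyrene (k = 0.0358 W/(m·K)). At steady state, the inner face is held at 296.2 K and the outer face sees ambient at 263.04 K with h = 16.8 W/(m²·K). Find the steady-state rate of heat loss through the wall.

Series thermal resistances, inner to outer:
  R_concrete = L/(kA) = 0.220/(1.44·35.1) = 0.004353 K/W
  R_expanded polystyrene = L/(kA) = 0.170/(0.0358·35.1) = 0.1353 K/W
  R_conv,out = 1/(hA) = 1/(16.8·35.1) = 0.001696 K/W
ΣR = 0.004353 + 0.1353 + 0.001696 = 0.1413 K/W
Q = ΔT/ΣR = (296.2 K − 263.04 K)/0.1413 = 235 W

Q = 235 W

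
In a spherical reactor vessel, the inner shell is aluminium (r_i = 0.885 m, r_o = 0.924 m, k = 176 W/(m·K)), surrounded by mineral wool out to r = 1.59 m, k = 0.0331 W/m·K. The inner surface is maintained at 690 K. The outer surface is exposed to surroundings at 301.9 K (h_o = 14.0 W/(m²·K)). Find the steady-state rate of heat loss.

Resistance network (inner→outer):
  R_aluminium = (1/0.885 − 1/0.924)/(4πk) = 0.04769/(4π·176) = 2.156×10^-5 K/W
  R_mineral wool = (1/0.924 − 1/1.59)/(4πk) = 0.4533/(4π·0.0331) = 1.090 K/W
  R_conv,out = 1/(4πr²h) = 1/(4π·1.59²·14.0) = 0.002248 K/W
ΣR = 2.156×10^-5 + 1.090 + 0.002248 = 1.092 K/W
Q = ΔT/ΣR = (690 K − 301.9 K)/1.092 = 355 W

Q = 355 W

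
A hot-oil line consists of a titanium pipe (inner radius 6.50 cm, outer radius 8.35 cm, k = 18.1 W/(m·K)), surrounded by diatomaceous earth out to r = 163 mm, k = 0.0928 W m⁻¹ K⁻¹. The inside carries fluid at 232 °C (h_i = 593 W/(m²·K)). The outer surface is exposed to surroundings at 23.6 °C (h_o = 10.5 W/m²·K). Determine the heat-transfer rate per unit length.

Q' = 167 W/m

Series thermal resistances, inner to outer:
  R'_conv,in = 1/(2πr h) = 1/(2π·0.0650·593) = 0.004129 m·K/W
  R'_titanium = ln(0.0835/0.0650)/(2πk) = 0.2505/(2π·18.1) = 0.002202 m·K/W
  R'_diatomaceous earth = ln(0.163/0.0835)/(2πk) = 0.6689/(2π·0.0928) = 1.147 m·K/W
  R'_conv,out = 1/(2πr h) = 1/(2π·0.163·10.5) = 0.09299 m·K/W
ΣR = 0.004129 + 0.002202 + 1.147 + 0.09299 = 1.246 m·K/W
Q' = ΔT/ΣR = (232 °C − 23.6 °C)/1.246 = 167 W/m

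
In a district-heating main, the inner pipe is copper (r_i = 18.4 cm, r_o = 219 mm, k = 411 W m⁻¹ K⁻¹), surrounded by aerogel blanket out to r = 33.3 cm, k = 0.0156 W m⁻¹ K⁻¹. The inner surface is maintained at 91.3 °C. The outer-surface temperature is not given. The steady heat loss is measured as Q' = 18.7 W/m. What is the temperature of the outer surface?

Series resistances:
  R'_copper = ln(0.219/0.184)/(2πk) = 0.1741/(2π·411) = 6.743×10^-5 m·K/W
  R'_aerogel blanket = ln(0.333/0.219)/(2πk) = 0.4191/(2π·0.0156) = 4.275 m·K/W
ΣR = 4.276 m·K/W
ΔT = Q'·ΣR = 18.7 × 4.276 = 79.96 K
Heat flows outward, so T_out = T_in − ΔT = 91.3 − 79.96 = 11.3 °C

T_out = 11.3 °C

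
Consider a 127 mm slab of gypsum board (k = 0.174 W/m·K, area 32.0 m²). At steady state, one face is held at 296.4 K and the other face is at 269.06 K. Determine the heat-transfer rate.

Q = kA·ΔT/L = 0.174 × 32.0 × |296.4 K − 269.06 K| / 0.127 = 1200 W

Q = 1200 W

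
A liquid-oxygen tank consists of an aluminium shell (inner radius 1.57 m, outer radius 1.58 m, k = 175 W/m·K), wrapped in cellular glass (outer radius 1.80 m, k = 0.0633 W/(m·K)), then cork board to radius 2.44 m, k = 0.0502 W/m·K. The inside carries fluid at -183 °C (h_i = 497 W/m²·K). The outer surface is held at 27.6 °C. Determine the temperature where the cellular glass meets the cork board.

Series thermal resistances, inner to outer:
  R_conv,in = 1/(4πr²h) = 1/(4π·1.57²·497) = 6.496×10^-5 K/W
  R_aluminium = (1/1.57 − 1/1.58)/(4πk) = 0.004031/(4π·175) = 1.833×10^-6 K/W
  R_cellular glass = (1/1.58 − 1/1.80)/(4πk) = 0.07736/(4π·0.0633) = 0.09725 K/W
  R_cork board = (1/1.80 − 1/2.44)/(4πk) = 0.1457/(4π·0.0502) = 0.2310 K/W
ΣR = 6.496×10^-5 + 1.833×10^-6 + 0.09725 + 0.2310 = 0.3283 K/W
Q = ΔT/ΣR = (-183 °C − 27.6 °C)/0.3283 = -641.5 W
From the inner boundary to the cellular glass/cork board interface, ΣR_partial = 0.09732 K/W.
T_interface = T_in − Q·ΣR_partial = -183 °C − (-641.5)(0.09732) = -121 °C

T = -121 °C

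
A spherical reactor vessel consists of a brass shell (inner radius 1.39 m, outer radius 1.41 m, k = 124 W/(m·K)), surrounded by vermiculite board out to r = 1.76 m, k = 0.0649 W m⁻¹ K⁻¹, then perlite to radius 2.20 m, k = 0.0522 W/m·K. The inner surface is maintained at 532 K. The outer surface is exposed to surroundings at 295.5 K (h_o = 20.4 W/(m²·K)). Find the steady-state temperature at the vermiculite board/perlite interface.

T = 414 K

Series thermal resistances, inner to outer:
  R_brass = (1/1.39 − 1/1.41)/(4πk) = 0.01020/(4π·124) = 6.549×10^-6 K/W
  R_vermiculite board = (1/1.41 − 1/1.76)/(4πk) = 0.1410/(4π·0.0649) = 0.1729 K/W
  R_perlite = (1/1.76 − 1/2.20)/(4πk) = 0.1136/(4π·0.0522) = 0.1732 K/W
  R_conv,out = 1/(4πr²h) = 1/(4π·2.20²·20.4) = 8.060×10^-4 K/W
ΣR = 6.549×10^-6 + 0.1729 + 0.1732 + 8.060×10^-4 = 0.3469 K/W
Q = ΔT/ΣR = (532 K − 295.5 K)/0.3469 = 681.8 W
From the inner boundary to the vermiculite board/perlite interface, ΣR_partial = 0.1729 K/W.
T_interface = T_in − Q·ΣR_partial = 532 K − (681.8)(0.1729) = 414 K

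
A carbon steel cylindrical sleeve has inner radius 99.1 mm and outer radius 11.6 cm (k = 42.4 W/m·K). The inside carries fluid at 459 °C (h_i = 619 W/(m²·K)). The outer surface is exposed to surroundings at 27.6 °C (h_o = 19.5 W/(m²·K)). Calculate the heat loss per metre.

Q' = 5.87 kW/m

Series thermal resistances, inner to outer:
  R'_conv,in = 1/(2πr h) = 1/(2π·0.0991·619) = 0.002595 m·K/W
  R'_carbon steel = ln(0.116/0.0991)/(2πk) = 0.1575/(2π·42.4) = 5.911×10^-4 m·K/W
  R'_conv,out = 1/(2πr h) = 1/(2π·0.116·19.5) = 0.07036 m·K/W
ΣR = 0.002595 + 5.911×10^-4 + 0.07036 = 0.07355 m·K/W
Q' = ΔT/ΣR = (459 °C − 27.6 °C)/0.07355 = 5870 W/m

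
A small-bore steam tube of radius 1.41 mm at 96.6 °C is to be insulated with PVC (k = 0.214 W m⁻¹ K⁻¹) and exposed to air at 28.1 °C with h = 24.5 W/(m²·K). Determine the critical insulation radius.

For a cylinder, r_cr = k_ins/h = 0.214/24.5 = 0.00873 m = 0.873 cm

r_cr = 0.873 cm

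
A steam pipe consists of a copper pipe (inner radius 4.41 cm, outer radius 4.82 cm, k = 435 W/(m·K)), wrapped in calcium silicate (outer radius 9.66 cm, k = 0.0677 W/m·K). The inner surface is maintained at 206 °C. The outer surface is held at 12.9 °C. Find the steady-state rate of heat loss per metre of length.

Resistance network (inner→outer):
  R'_copper = ln(0.0482/0.0441)/(2πk) = 0.08890/(2π·435) = 3.253×10^-5 m·K/W
  R'_calcium silicate = ln(0.0966/0.0482)/(2πk) = 0.6952/(2π·0.0677) = 1.634 m·K/W
ΣR = 3.253×10^-5 + 1.634 = 1.634 m·K/W
Q' = ΔT/ΣR = (206 °C − 12.9 °C)/1.634 = 118 W/m

Q' = 118 W/m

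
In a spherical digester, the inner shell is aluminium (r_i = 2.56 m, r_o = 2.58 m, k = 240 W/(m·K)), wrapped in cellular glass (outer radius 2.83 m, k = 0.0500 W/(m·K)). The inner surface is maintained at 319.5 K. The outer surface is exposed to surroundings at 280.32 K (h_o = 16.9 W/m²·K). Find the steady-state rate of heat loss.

Q = 711 W

Series thermal resistances, inner to outer:
  R_aluminium = (1/2.56 − 1/2.58)/(4πk) = 0.003028/(4π·240) = 1.004×10^-6 K/W
  R_cellular glass = (1/2.58 − 1/2.83)/(4πk) = 0.03424/(4π·0.0500) = 0.05449 K/W
  R_conv,out = 1/(4πr²h) = 1/(4π·2.83²·16.9) = 5.879×10^-4 K/W
ΣR = 1.004×10^-6 + 0.05449 + 5.879×10^-4 = 0.05508 K/W
Q = ΔT/ΣR = (319.5 K − 280.32 K)/0.05508 = 711 W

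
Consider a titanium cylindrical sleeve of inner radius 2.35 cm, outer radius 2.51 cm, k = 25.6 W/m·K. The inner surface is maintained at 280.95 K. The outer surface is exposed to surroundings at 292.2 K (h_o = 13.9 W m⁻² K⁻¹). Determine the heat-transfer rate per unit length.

Treat each layer as a resistance in series:
  R'_titanium = ln(0.0251/0.0235)/(2πk) = 0.06587/(2π·25.6) = 4.095×10^-4 m·K/W
  R'_conv,out = 1/(2πr h) = 1/(2π·0.0251·13.9) = 0.4562 m·K/W
ΣR = 4.095×10^-4 + 0.4562 = 0.4566 m·K/W
Q' = ΔT/ΣR = (280.95 K − 292.2 K)/0.4566 = -24.6 W/m
(Negative Q' ⇒ heat flows inward; heat gain = 24.6 W/m.)

Q' = 24.6 W/m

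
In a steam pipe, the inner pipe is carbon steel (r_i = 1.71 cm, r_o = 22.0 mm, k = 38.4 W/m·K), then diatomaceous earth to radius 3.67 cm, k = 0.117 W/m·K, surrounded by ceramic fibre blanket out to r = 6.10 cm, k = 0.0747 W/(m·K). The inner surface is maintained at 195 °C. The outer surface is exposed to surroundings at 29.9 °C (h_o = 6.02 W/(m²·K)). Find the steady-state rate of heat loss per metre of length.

Q' = 74.6 W/m

Resistance network (inner→outer):
  R'_carbon steel = ln(0.0220/0.0171)/(2πk) = 0.2520/(2π·38.4) = 0.001044 m·K/W
  R'_diatomaceous earth = ln(0.0367/0.0220)/(2πk) = 0.5117/(2π·0.117) = 0.6961 m·K/W
  R'_ceramic fibre blanket = ln(0.0610/0.0367)/(2πk) = 0.5081/(2π·0.0747) = 1.083 m·K/W
  R'_conv,out = 1/(2πr h) = 1/(2π·0.0610·6.02) = 0.4334 m·K/W
ΣR = 0.001044 + 0.6961 + 1.083 + 0.4334 = 2.214 m·K/W
Q' = ΔT/ΣR = (195 °C − 29.9 °C)/2.214 = 74.6 W/m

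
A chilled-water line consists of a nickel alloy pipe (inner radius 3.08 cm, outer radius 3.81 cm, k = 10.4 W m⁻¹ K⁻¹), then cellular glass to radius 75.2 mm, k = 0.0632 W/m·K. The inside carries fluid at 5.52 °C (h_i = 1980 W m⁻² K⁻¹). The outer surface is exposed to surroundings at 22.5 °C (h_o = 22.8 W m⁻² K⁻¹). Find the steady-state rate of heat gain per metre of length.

Q' = 9.38 W/m

Series thermal resistances, inner to outer:
  R'_conv,in = 1/(2πr h) = 1/(2π·0.0308·1980) = 0.002610 m·K/W
  R'_nickel alloy = ln(0.0381/0.0308)/(2πk) = 0.2127/(2π·10.4) = 0.003255 m·K/W
  R'_cellular glass = ln(0.0752/0.0381)/(2πk) = 0.6799/(2π·0.0632) = 1.712 m·K/W
  R'_conv,out = 1/(2πr h) = 1/(2π·0.0752·22.8) = 0.09283 m·K/W
ΣR = 0.002610 + 0.003255 + 1.712 + 0.09283 = 1.811 m·K/W
Q' = ΔT/ΣR = (5.52 °C − 22.5 °C)/1.811 = -9.38 W/m
(Negative Q' ⇒ heat flows inward; heat gain = 9.38 W/m.)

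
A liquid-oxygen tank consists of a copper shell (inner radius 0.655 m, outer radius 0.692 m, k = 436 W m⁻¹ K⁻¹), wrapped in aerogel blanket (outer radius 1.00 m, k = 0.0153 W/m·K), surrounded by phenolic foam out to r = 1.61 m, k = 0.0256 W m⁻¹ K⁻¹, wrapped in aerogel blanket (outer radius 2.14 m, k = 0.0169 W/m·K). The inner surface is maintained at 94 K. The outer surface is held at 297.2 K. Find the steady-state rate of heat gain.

Q = 48.2 W

Treat each layer as a resistance in series:
  R_copper = (1/0.655 − 1/0.692)/(4πk) = 0.08163/(4π·436) = 1.490×10^-5 K/W
  R_aerogel blanket = (1/0.692 − 1/1.00)/(4πk) = 0.4451/(4π·0.0153) = 2.315 K/W
  R_phenolic foam = (1/1.00 − 1/1.61)/(4πk) = 0.3789/(4π·0.0256) = 1.178 K/W
  R_aerogel blanket = (1/1.61 − 1/2.14)/(4πk) = 0.1538/(4π·0.0169) = 0.7243 K/W
ΣR = 1.490×10^-5 + 2.315 + 1.178 + 0.7243 = 4.217 K/W
Q = ΔT/ΣR = (94 K − 297.2 K)/4.217 = -48.2 W
(Negative Q ⇒ heat flows inward; heat gain = 48.2 W.)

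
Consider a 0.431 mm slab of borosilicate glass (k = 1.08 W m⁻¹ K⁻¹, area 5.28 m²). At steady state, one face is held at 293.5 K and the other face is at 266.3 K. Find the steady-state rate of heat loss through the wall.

Q = kA·ΔT/L = 1.08 × 5.28 × |293.5 K − 266.3 K| / 4.31×10^-4 = 3.60×10^5 W

Q = 3.60×10^5 W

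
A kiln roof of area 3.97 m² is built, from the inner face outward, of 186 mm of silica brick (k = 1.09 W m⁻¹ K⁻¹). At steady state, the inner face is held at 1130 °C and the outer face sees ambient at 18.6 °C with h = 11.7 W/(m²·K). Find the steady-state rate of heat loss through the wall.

Q = 17.2 kW

Treat each layer as a resistance in series:
  R_silica brick = L/(kA) = 0.186/(1.09·3.97) = 0.04298 K/W
  R_conv,out = 1/(hA) = 1/(11.7·3.97) = 0.02153 K/W
ΣR = 0.04298 + 0.02153 = 0.06451 K/W
Q = ΔT/ΣR = (1130 °C − 18.6 °C)/0.06451 = 17200 W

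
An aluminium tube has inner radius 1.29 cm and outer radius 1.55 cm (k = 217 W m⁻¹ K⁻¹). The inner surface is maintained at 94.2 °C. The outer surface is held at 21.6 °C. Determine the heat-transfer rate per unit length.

Q' = 2πk·ΔT/ln(r₂/r₁) = 2π × 217 × 72.6 / ln(0.0155/0.0129) = 5.39×10^5 W/m

Q' = 5.39×10^5 W/m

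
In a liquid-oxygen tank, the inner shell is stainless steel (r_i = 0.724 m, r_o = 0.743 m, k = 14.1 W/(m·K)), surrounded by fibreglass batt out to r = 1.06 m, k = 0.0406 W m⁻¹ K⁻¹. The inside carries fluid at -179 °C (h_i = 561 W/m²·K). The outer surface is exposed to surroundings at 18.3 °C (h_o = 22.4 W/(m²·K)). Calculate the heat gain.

Q = 249 W

Resistance network (inner→outer):
  R_conv,in = 1/(4πr²h) = 1/(4π·0.724²·561) = 2.706×10^-4 K/W
  R_stainless steel = (1/0.724 − 1/0.743)/(4πk) = 0.03532/(4π·14.1) = 1.993×10^-4 K/W
  R_fibreglass batt = (1/0.743 − 1/1.06)/(4πk) = 0.4025/(4π·0.0406) = 0.7889 K/W
  R_conv,out = 1/(4πr²h) = 1/(4π·1.06²·22.4) = 0.003162 K/W
ΣR = 2.706×10^-4 + 1.993×10^-4 + 0.7889 + 0.003162 = 0.7925 K/W
Q = ΔT/ΣR = (-179 °C − 18.3 °C)/0.7925 = -249 W
(Negative Q ⇒ heat flows inward; heat gain = 249 W.)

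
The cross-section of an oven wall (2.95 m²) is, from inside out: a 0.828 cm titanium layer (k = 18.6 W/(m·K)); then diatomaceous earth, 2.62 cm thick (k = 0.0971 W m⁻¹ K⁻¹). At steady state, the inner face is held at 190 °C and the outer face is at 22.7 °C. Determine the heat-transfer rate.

Q = 1830 W

Resistance network (inner→outer):
  R_titanium = L/(kA) = 0.00828/(18.6·2.95) = 1.509×10^-4 K/W
  R_diatomaceous earth = L/(kA) = 0.0262/(0.0971·2.95) = 0.09147 K/W
ΣR = 1.509×10^-4 + 0.09147 = 0.09162 K/W
Q = ΔT/ΣR = (190 °C − 22.7 °C)/0.09162 = 1830 W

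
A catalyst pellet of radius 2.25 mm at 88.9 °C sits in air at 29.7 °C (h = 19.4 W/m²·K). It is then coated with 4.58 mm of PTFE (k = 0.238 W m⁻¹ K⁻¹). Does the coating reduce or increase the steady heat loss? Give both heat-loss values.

Critical radius for a sphere: r_cr = 2k/h = 0.0245 m = 2.45 cm.
Outer radius after coating: r₂ = 0.00225 + 0.00458 = 0.00683 m.
Since r₁ < r_cr and r₂ ≤ r_cr, the coating moves toward the maximum at r_cr — heat loss rises.
Bare: R = 1/(4πr₁²h) = 810.3 K/W; Q = 59.2/810.3 = 0.0731 W.
Coated: R = R_cond + R_conv = 187.6 K/W; Q = 59.2/187.6 = 0.316 W.

increases: 0.0731 → 0.316 W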